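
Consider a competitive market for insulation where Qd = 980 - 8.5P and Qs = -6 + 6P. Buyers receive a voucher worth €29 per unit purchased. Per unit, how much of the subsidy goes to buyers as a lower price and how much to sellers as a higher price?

Pre-subsidy: 980 - 8.5P = -6 + 6P gives P* = 68, Q* = 402.
With the rebate, buyers effectively pay Pb = Ps − 29, where Ps is the price sellers receive.
Demand in terms of Ps becomes Qd = 980 − 8.5(Ps − 29) = 1226.5 - 8.5Ps. Setting this equal to supply: 1226.5 - 8.5Ps = -6 + 6Ps, so Ps = 85.
Buyers pay Pb = 85 − 29 = 56; Q' = -6 + 6·85 = 504.
Buyers' price falls by P* − Pb = 68 − 56 = 12; sellers' price rises by Ps − P* = 85 − 68 = 17.

Buyers gain €12 per unit; sellers gain €17 per unit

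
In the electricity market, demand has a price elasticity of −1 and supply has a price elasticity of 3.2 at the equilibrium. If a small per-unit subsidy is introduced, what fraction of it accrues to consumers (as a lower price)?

For a small subsidy around the equilibrium, the benefit split depends on the relative slopes, which at a point are proportional to the elasticities.
Buyer share = εs/(εs + |εd|) = 3.2/(3.2 + 1) = 16/21; seller share = |εd|/(εs + |εd|) = 5/21.

Consumer share = 16/21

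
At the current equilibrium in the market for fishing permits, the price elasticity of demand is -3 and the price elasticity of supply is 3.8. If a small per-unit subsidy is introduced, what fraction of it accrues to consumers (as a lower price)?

Consumer share = 19/34

For a small subsidy around the equilibrium, the benefit split depends on the relative slopes, which at a point are proportional to the elasticities.
Buyer share = εs/(εs + |εd|) = 3.8/(3.8 + 3) = 19/34; seller share = |εd|/(εs + |εd|) = 15/34.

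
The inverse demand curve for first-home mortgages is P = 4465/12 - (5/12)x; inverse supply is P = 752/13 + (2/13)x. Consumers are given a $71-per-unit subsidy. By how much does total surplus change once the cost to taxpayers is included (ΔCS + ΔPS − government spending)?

Net change in total surplus = -393198/89

Pre-subsidy: 4465/12 - (5/12)x = 752/13 + (2/13)x gives x* = 49021/89 and P* = 12690/89.
With the rebate, buyers effectively pay Pb = Ps − 71, where Ps is the price sellers receive.
On the curves, Pb = 4465/12 - (5/12)x and Ps = 752/13 + (2/13)x; the wedge Ps − Pb = 71 gives 752/13 + (2/13)x − (4465/12 - (5/12)x) = 71, so x' = 60097/89.
Then Pb = 4465/12 − (5/12)·(60097/89) = 8075/89 and Ps = 752/13 + (2/13)·(60097/89) = 14394/89.
ΔCS = ½(49021/89 + 60097/89)(12690/89 − 8075/89) = 251789785/7921; ΔPS = ½(49021/89 + 60097/89)(14394/89 − 12690/89) = 92968536/7921.
Government spending = 71 × 60097/89 = 4266887/89.
Net change = 251789785/7921 + 92968536/7921 − 4266887/89 = -393198/89. The loss equals the DWL triangle ½·71·11076/89.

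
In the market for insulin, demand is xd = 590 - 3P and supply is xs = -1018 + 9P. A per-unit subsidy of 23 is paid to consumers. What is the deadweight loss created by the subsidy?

Pre-subsidy: 590 - 3P = -1018 + 9P gives P* = 134, x* = 188.
With the rebate, buyers effectively pay Pb = Ps − 23, where Ps is the price sellers receive.
Demand in terms of Ps becomes xd = 590 − 3(Ps − 23) = 659 - 3Ps. Setting this equal to supply: 659 - 3Ps = -1018 + 9Ps, so Ps = 139.75.
Buyers pay Pb = 139.75 − 23 = 116.75; x' = -1018 + 9·139.75 = 239.75.
The subsidy expands output by 239.75 − 188 = 51.75 past the efficient level; on those units the gap between marginal cost and willingness to pay runs from 0 up to 23.
DWL = ½ × 23 × 51.75 = 595.125.

Deadweight loss = 595.125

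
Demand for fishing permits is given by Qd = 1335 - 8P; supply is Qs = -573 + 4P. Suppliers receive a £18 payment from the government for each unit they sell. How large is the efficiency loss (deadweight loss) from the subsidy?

Deadweight loss = £432

Pre-subsidy: 1335 - 8P = -573 + 4P gives P* = 159, Q* = 63.
With the subsidy, sellers receive Ps = Pb + 18 for each unit, where Pb is the price buyers pay.
Supply in terms of Pb becomes Qs = -573 + 4(Pb + 18) = -501 + 4Pb. Setting this equal to demand: 1335 - 8Pb = -501 + 4Pb, so Pb = 153.
Sellers receive Ps = 153 + 18 = 171; Q' = 1335 − 8·153 = 111.
The subsidy expands output by 111 − 63 = 48 past the efficient level; on those units the gap between marginal cost and willingness to pay runs from 0 up to 18.
DWL = ½ × 18 × 48 = 432.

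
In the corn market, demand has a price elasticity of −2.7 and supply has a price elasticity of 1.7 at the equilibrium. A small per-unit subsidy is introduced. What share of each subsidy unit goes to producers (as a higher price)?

Producer share = 27/44

For a small subsidy around the equilibrium, the benefit split depends on the relative slopes, which at a point are proportional to the elasticities.
Buyer share = εs/(εs + |εd|) = 1.7/(1.7 + 2.7) = 17/44; seller share = |εd|/(εs + |εd|) = 27/44.
So producers capture 27/44 of the subsidy.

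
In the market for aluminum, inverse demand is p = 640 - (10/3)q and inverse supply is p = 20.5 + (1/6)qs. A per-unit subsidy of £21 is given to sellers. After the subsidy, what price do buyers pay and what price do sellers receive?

Pre-subsidy: 640 - (10/3)q = 20.5 + (1/6)q gives q* = 177 and p* = 50.
With the subsidy, sellers receive ps = pb + 21 for each unit, where pb is the price buyers pay.
On the curves, pb = 640 - (10/3)q and ps = 20.5 + (1/6)q; the wedge ps − pb = 21 gives 20.5 + (1/6)q − (640 - (10/3)q) = 21, so q' = 183.
Then pb = 640 − (10/3)·183 = 30 and ps = 20.5 + (1/6)·183 = 51.

Buyers pay £30; sellers receive £51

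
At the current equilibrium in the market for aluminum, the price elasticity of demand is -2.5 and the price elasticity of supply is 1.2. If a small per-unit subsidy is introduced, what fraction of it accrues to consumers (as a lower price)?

For a small subsidy around the equilibrium, the benefit split depends on the relative slopes, which at a point are proportional to the elasticities.
Buyer share = εs/(εs + |εd|) = 1.2/(1.2 + 2.5) = 12/37; seller share = |εd|/(εs + |εd|) = 25/37.

Consumer share = 12/37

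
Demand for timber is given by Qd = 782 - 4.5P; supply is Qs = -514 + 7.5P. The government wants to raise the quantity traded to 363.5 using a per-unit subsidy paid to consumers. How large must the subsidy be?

Required subsidy s = 24 per unit

At Q = 363.5, invert demand for the buyer price: Pb = (782 − 363.5)/4.5 = 93; invert supply for the seller price: Ps = (363.5 − (-514))/7.5 = 117.
The subsidy must fill the gap: s = Ps − Pb = 117 − 93 = 24.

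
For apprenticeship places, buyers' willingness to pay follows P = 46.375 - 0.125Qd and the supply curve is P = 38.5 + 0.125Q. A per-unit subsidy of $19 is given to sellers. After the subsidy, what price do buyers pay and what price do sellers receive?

Buyers pay $32.9375; sellers receive $51.9375

Pre-subsidy: 46.375 - 0.125Q = 38.5 + 0.125Q gives Q* = 31.5 and P* = 42.4375.
With the subsidy, sellers receive Ps = Pb + 19 for each unit, where Pb is the price buyers pay.
On the curves, Pb = 46.375 - 0.125Q and Ps = 38.5 + 0.125Q; the wedge Ps − Pb = 19 gives 38.5 + 0.125Q − (46.375 - 0.125Q) = 19, so Q' = 107.5.
Then Pb = 46.375 − 0.125·107.5 = 32.9375 and Ps = 38.5 + 0.125·107.5 = 51.9375.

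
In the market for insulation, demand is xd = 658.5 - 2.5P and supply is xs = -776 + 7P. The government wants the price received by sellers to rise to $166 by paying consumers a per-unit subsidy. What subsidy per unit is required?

Required subsidy s = $57 per unit

At a seller price of 166, quantity supplied is -776 + 7·166 = 386.
Buyers absorb 386 only when they pay Pb with 658.5 − 2.5·Pb = 386, i.e. Pb = 109.
s = Ps − Pb = 166 − 109 = 57.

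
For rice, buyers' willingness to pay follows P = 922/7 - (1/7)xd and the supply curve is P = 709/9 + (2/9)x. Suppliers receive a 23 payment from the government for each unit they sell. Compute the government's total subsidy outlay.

Government cost = 4784

Pre-subsidy: 922/7 - (1/7)x = 709/9 + (2/9)x gives x* = 145 and P* = 111.
With the subsidy, sellers receive Ps = Pb + 23 for each unit, where Pb is the price buyers pay.
On the curves, Pb = 922/7 - (1/7)x and Ps = 709/9 + (2/9)x; the wedge Ps − Pb = 23 gives 709/9 + (2/9)x − (922/7 - (1/7)x) = 23, so x' = 208.
Then Pb = 922/7 − (1/7)·208 = 102 and Ps = 709/9 + (2/9)·208 = 125.
Government outlay = subsidy × quantity = 23 × 208 = 4784.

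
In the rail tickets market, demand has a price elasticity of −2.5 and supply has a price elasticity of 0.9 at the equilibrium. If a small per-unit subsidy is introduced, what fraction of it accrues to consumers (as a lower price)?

Consumer share = 9/34

For a small subsidy around the equilibrium, the benefit split depends on the relative slopes, which at a point are proportional to the elasticities.
Buyer share = εs/(εs + |εd|) = 0.9/(0.9 + 2.5) = 9/34; seller share = |εd|/(εs + |εd|) = 25/34.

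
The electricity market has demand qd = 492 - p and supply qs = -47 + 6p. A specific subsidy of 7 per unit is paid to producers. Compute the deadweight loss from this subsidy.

Pre-subsidy: 492 - p = -47 + 6p gives p* = 77, q* = 415.
With the subsidy, sellers receive ps = pb + 7 for each unit, where pb is the price buyers pay.
Supply in terms of pb becomes qs = -47 + 6(pb + 7) = -5 + 6pb. Setting this equal to demand: 492 - pb = -5 + 6pb, so pb = 71.
Sellers receive ps = 71 + 7 = 78; q' = 492 − 1·71 = 421.
The subsidy expands output by 421 − 415 = 6 past the efficient level; on those units the gap between marginal cost and willingness to pay runs from 0 up to 7.
DWL = ½ × 7 × 6 = 21.

Deadweight loss = 21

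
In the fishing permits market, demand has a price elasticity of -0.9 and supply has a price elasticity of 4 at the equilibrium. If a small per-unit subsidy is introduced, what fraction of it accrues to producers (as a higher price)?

Producer share = 9/49

For a small subsidy around the equilibrium, the benefit split depends on the relative slopes, which at a point are proportional to the elasticities.
Buyer share = εs/(εs + |εd|) = 4/(4 + 0.9) = 40/49; seller share = |εd|/(εs + |εd|) = 9/49.
So producers capture 9/49 of the subsidy.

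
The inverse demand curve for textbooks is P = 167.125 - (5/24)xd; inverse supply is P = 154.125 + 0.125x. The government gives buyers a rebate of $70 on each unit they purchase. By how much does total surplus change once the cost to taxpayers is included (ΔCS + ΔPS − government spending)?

Net change in total surplus = -$7350

Pre-subsidy: 167.125 - (5/24)x = 154.125 + 0.125x gives x* = 39 and P* = 159.
With the rebate, buyers effectively pay Pb = Ps − 70, where Ps is the price sellers receive.
On the curves, Pb = 167.125 - (5/24)x and Ps = 154.125 + 0.125x; the wedge Ps − Pb = 70 gives 154.125 + 0.125x − (167.125 - (5/24)x) = 70, so x' = 249.
Then Pb = 167.125 − (5/24)·249 = 115.25 and Ps = 154.125 + 0.125·249 = 185.25.
ΔCS = ½(39 + 249)(159 − 115.25) = 6300; ΔPS = ½(39 + 249)(185.25 − 159) = 3780.
Government spending = 70 × 249 = 17430.
Net change = 6300 + 3780 − 17430 = -7350. The loss equals the DWL triangle ½·70·210.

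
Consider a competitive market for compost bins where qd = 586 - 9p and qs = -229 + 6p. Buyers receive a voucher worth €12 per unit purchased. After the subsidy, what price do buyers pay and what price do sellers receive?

Buyers pay 743/15; sellers receive 923/15

Pre-subsidy: 586 - 9p = -229 + 6p gives p* = 163/3, q* = 97.
With the rebate, buyers effectively pay pb = ps − 12, where ps is the price sellers receive.
Demand in terms of ps becomes qd = 586 − 9(ps − 12) = 694 - 9ps. Setting this equal to supply: 694 - 9ps = -229 + 6ps, so ps = 923/15.
Buyers pay pb = 923/15 − 12 = 743/15; q' = -229 + 6·(923/15) = 140.2.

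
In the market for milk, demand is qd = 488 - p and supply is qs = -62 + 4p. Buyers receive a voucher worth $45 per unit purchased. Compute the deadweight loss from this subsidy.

Pre-subsidy: 488 - p = -62 + 4p gives p* = 110, q* = 378.
With the rebate, buyers effectively pay pb = ps − 45, where ps is the price sellers receive.
Demand in terms of ps becomes qd = 488 − 1(ps − 45) = 533 - ps. Setting this equal to supply: 533 - ps = -62 + 4ps, so ps = 119.
Buyers pay pb = 119 − 45 = 74; q' = -62 + 4·119 = 414.
The subsidy expands output by 414 − 378 = 36 past the efficient level; on those units the gap between marginal cost and willingness to pay runs from 0 up to 45.
DWL = ½ × 45 × 36 = 810.

Deadweight loss = $810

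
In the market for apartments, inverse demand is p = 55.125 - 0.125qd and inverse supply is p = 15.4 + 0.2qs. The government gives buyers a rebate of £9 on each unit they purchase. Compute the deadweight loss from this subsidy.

Deadweight loss = 1620/13

Pre-subsidy: 55.125 - 0.125q = 15.4 + 0.2q gives q* = 1589/13 and p* = 518/13.
With the rebate, buyers effectively pay pb = ps − 9, where ps is the price sellers receive.
On the curves, pb = 55.125 - 0.125q and ps = 15.4 + 0.2q; the wedge ps − pb = 9 gives 15.4 + 0.2q − (55.125 - 0.125q) = 9, so q' = 1949/13.
Then pb = 55.125 − 0.125·(1949/13) = 473/13 and ps = 15.4 + 0.2·(1949/13) = 590/13.
The subsidy expands output by 1949/13 − 1589/13 = 360/13 past the efficient level; on those units the gap between marginal cost and willingness to pay runs from 0 up to 9.
DWL = ½ × 9 × 360/13 = 1620/13.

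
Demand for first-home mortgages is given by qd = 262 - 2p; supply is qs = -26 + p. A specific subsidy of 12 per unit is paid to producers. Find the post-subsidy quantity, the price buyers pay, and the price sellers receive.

q' = 78; buyers pay 92; sellers receive 104

Pre-subsidy: 262 - 2p = -26 + p gives p* = 96, q* = 70.
With the subsidy, sellers receive ps = pb + 12 for each unit, where pb is the price buyers pay.
Supply in terms of pb becomes qs = -26 + 1(pb + 12) = -14 + pb. Setting this equal to demand: 262 - 2pb = -14 + pb, so pb = 92.
Sellers receive ps = 92 + 12 = 104; q' = 262 − 2·92 = 78.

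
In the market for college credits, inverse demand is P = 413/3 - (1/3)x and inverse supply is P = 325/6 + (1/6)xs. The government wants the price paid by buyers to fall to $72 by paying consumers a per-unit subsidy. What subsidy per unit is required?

At a buyer price of 72, quantity demanded is 413 − 3·72 = 197.
Sellers supply 197 only when they receive Ps = 325/6 + (1/6)·197 = 87.
s = Ps − Pb = 87 − 72 = 15.

Required subsidy s = $15 per unit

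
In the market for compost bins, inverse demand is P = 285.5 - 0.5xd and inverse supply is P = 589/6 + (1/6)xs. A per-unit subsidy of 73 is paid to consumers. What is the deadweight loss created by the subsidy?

Pre-subsidy: 285.5 - 0.5x = 589/6 + (1/6)x gives x* = 281 and P* = 145.
With the rebate, buyers effectively pay Pb = Ps − 73, where Ps is the price sellers receive.
On the curves, Pb = 285.5 - 0.5x and Ps = 589/6 + (1/6)x; the wedge Ps − Pb = 73 gives 589/6 + (1/6)x − (285.5 - 0.5x) = 73, so x' = 390.5.
Then Pb = 285.5 − 0.5·390.5 = 90.25 and Ps = 589/6 + (1/6)·390.5 = 163.25.
The subsidy expands output by 390.5 − 281 = 109.5 past the efficient level; on those units the gap between marginal cost and willingness to pay runs from 0 up to 73.
DWL = ½ × 73 × 109.5 = 3996.75.

Deadweight loss = 3996.75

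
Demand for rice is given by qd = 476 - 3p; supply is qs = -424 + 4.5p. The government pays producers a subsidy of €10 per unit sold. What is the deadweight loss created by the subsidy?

Deadweight loss = €90

Pre-subsidy: 476 - 3p = -424 + 4.5p gives p* = 120, q* = 116.
With the subsidy, sellers receive ps = pb + 10 for each unit, where pb is the price buyers pay.
Supply in terms of pb becomes qs = -424 + 4.5(pb + 10) = -379 + 4.5pb. Setting this equal to demand: 476 - 3pb = -379 + 4.5pb, so pb = 114.
Sellers receive ps = 114 + 10 = 124; q' = 476 − 3·114 = 134.
The subsidy expands output by 134 − 116 = 18 past the efficient level; on those units the gap between marginal cost and willingness to pay runs from 0 up to 10.
DWL = ½ × 10 × 18 = 90.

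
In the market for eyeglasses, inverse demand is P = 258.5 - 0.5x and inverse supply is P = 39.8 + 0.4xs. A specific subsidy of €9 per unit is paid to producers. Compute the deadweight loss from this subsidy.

Deadweight loss = €45

Pre-subsidy: 258.5 - 0.5x = 39.8 + 0.4x gives x* = 243 and P* = 137.
With the subsidy, sellers receive Ps = Pb + 9 for each unit, where Pb is the price buyers pay.
On the curves, Pb = 258.5 - 0.5x and Ps = 39.8 + 0.4x; the wedge Ps − Pb = 9 gives 39.8 + 0.4x − (258.5 - 0.5x) = 9, so x' = 253.
Then Pb = 258.5 − 0.5·253 = 132 and Ps = 39.8 + 0.4·253 = 141.
The subsidy expands output by 253 − 243 = 10 past the efficient level; on those units the gap between marginal cost and willingness to pay runs from 0 up to 9.
DWL = ½ × 9 × 10 = 45.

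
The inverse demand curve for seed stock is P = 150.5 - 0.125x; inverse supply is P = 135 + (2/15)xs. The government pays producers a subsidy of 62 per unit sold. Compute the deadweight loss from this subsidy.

Deadweight loss = 7440

Pre-subsidy: 150.5 - 0.125x = 135 + (2/15)x gives x* = 60 and P* = 143.
With the subsidy, sellers receive Ps = Pb + 62 for each unit, where Pb is the price buyers pay.
On the curves, Pb = 150.5 - 0.125x and Ps = 135 + (2/15)x; the wedge Ps − Pb = 62 gives 135 + (2/15)x − (150.5 - 0.125x) = 62, so x' = 300.
Then Pb = 150.5 − 0.125·300 = 113 and Ps = 135 + (2/15)·300 = 175.
The subsidy expands output by 300 − 60 = 240 past the efficient level; on those units the gap between marginal cost and willingness to pay runs from 0 up to 62.
DWL = ½ × 62 × 240 = 7440.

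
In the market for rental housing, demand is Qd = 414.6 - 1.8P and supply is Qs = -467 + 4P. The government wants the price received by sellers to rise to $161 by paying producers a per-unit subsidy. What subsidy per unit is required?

Required subsidy s = $29 per unit

At a seller price of 161, quantity supplied is -467 + 4·161 = 177.
Buyers absorb 177 only when they pay Pb with 414.6 − 1.8·Pb = 177, i.e. Pb = 132.
s = Ps − Pb = 161 − 132 = 29.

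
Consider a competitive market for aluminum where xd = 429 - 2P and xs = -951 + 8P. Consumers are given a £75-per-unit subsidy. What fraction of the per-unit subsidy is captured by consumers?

Consumer share = 0.8

Pre-subsidy: 429 - 2P = -951 + 8P gives P* = 138, x* = 153.
With the rebate, buyers effectively pay Pb = Ps − 75, where Ps is the price sellers receive.
Demand in terms of Ps becomes xd = 429 − 2(Ps − 75) = 579 - 2Ps. Setting this equal to supply: 579 - 2Ps = -951 + 8Ps, so Ps = 153.
Buyers pay Pb = 153 − 75 = 78; x' = -951 + 8·153 = 273.
Buyers' price falls by P* − Pb = 138 − 78 = 60; sellers' price rises by Ps − P* = 153 − 138 = 15.
So consumers capture 60/75 = 0.8 of each unit of subsidy.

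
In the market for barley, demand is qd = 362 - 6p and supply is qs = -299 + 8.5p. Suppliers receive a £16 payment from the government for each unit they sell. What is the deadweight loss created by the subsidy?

Deadweight loss = 13056/29

Pre-subsidy: 362 - 6p = -299 + 8.5p gives p* = 1322/29, q* = 2566/29.
With the subsidy, sellers receive ps = pb + 16 for each unit, where pb is the price buyers pay.
Supply in terms of pb becomes qs = -299 + 8.5(pb + 16) = -163 + 8.5pb. Setting this equal to demand: 362 - 6pb = -163 + 8.5pb, so pb = 1050/29.
Sellers receive ps = 1050/29 + 16 = 1514/29; q' = 362 − 6·(1050/29) = 4198/29.
The subsidy expands output by 4198/29 − 2566/29 = 1632/29 past the efficient level; on those units the gap between marginal cost and willingness to pay runs from 0 up to 16.
DWL = ½ × 16 × 1632/29 = 13056/29.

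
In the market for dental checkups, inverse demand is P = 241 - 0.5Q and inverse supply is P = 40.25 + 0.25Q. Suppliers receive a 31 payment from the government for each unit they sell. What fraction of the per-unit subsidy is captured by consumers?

Pre-subsidy: 241 - 0.5Q = 40.25 + 0.25Q gives Q* = 803/3 and P* = 643/6.
With the subsidy, sellers receive Ps = Pb + 31 for each unit, where Pb is the price buyers pay.
On the curves, Pb = 241 - 0.5Q and Ps = 40.25 + 0.25Q; the wedge Ps − Pb = 31 gives 40.25 + 0.25Q − (241 - 0.5Q) = 31, so Q' = 309.
Then Pb = 241 − 0.5·309 = 86.5 and Ps = 40.25 + 0.25·309 = 117.5.
Buyers' price falls by P* − Pb = 643/6 − 86.5 = 62/3; sellers' price rises by Ps − P* = 117.5 − 643/6 = 31/3.
So consumers capture (62/3)/31 = 2/3 of each unit of subsidy.

Consumer share = 2/3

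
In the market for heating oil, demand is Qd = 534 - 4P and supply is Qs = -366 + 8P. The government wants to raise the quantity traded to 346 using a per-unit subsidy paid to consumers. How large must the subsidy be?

At Q = 346, invert demand for the buyer price: Pb = (534 − 346)/4 = 47; invert supply for the seller price: Ps = (346 − (-366))/8 = 89.
The subsidy must fill the gap: s = Ps − Pb = 89 − 47 = 42.

Required subsidy s = 42 per unit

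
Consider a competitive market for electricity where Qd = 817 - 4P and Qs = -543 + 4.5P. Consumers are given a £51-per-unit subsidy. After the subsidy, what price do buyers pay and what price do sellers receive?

Buyers pay £133; sellers receive £184

Pre-subsidy: 817 - 4P = -543 + 4.5P gives P* = 160, Q* = 177.
With the rebate, buyers effectively pay Pb = Ps − 51, where Ps is the price sellers receive.
Demand in terms of Ps becomes Qd = 817 − 4(Ps − 51) = 1021 - 4Ps. Setting this equal to supply: 1021 - 4Ps = -543 + 4.5Ps, so Ps = 184.
Buyers pay Pb = 184 − 51 = 133; Q' = -543 + 4.5·184 = 285.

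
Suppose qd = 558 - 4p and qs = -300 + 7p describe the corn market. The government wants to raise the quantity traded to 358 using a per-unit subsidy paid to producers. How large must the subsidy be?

Required subsidy s = 44 per unit

At q = 358, invert demand for the buyer price: pb = (558 − 358)/4 = 50; invert supply for the seller price: ps = (358 − (-300))/7 = 94.
The subsidy must fill the gap: s = ps − pb = 94 − 50 = 44.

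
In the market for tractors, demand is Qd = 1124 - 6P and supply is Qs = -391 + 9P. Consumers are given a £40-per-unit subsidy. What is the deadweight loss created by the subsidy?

Deadweight loss = £2880

Pre-subsidy: 1124 - 6P = -391 + 9P gives P* = 101, Q* = 518.
With the rebate, buyers effectively pay Pb = Ps − 40, where Ps is the price sellers receive.
Demand in terms of Ps becomes Qd = 1124 − 6(Ps − 40) = 1364 - 6Ps. Setting this equal to supply: 1364 - 6Ps = -391 + 9Ps, so Ps = 117.
Buyers pay Pb = 117 − 40 = 77; Q' = -391 + 9·117 = 662.
The subsidy expands output by 662 − 518 = 144 past the efficient level; on those units the gap between marginal cost and willingness to pay runs from 0 up to 40.
DWL = ½ × 40 × 144 = 2880.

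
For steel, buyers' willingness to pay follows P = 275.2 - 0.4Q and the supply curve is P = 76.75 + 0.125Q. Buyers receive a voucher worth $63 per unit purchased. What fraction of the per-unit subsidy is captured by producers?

Pre-subsidy: 275.2 - 0.4Q = 76.75 + 0.125Q gives Q* = 378 and P* = 124.
With the rebate, buyers effectively pay Pb = Ps − 63, where Ps is the price sellers receive.
On the curves, Pb = 275.2 - 0.4Q and Ps = 76.75 + 0.125Q; the wedge Ps − Pb = 63 gives 76.75 + 0.125Q − (275.2 - 0.4Q) = 63, so Q' = 498.
Then Pb = 275.2 − 0.4·498 = 76 and Ps = 76.75 + 0.125·498 = 139.
Buyers' price falls by P* − Pb = 124 − 76 = 48; sellers' price rises by Ps − P* = 139 − 124 = 15.
So producers capture 15/63 = 5/21 of each unit of subsidy.

Producer share = 5/21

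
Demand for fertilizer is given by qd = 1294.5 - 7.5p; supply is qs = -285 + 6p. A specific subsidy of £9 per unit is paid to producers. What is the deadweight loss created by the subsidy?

Pre-subsidy: 1294.5 - 7.5p = -285 + 6p gives p* = 117, q* = 417.
With the subsidy, sellers receive ps = pb + 9 for each unit, where pb is the price buyers pay.
Supply in terms of pb becomes qs = -285 + 6(pb + 9) = -231 + 6pb. Setting this equal to demand: 1294.5 - 7.5pb = -231 + 6pb, so pb = 113.
Sellers receive ps = 113 + 9 = 122; q' = 1294.5 − 7.5·113 = 447.
The subsidy expands output by 447 − 417 = 30 past the efficient level; on those units the gap between marginal cost and willingness to pay runs from 0 up to 9.
DWL = ½ × 9 × 30 = 135.

Deadweight loss = £135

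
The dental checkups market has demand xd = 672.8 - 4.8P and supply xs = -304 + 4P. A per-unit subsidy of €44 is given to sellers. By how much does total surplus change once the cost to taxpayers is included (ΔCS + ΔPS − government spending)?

Net change in total surplus = -€2112

Pre-subsidy: 672.8 - 4.8P = -304 + 4P gives P* = 111, x* = 140.
With the subsidy, sellers receive Ps = Pb + 44 for each unit, where Pb is the price buyers pay.
Supply in terms of Pb becomes xs = -304 + 4(Pb + 44) = -128 + 4Pb. Setting this equal to demand: 672.8 - 4.8Pb = -128 + 4Pb, so Pb = 91.
Sellers receive Ps = 91 + 44 = 135; x' = 672.8 − 4.8·91 = 236.
ΔCS = ½(140 + 236)(111 − 91) = 3760; ΔPS = ½(140 + 236)(135 − 111) = 4512.
Government spending = 44 × 236 = 10384.
Net change = 3760 + 4512 − 10384 = -2112. The loss equals the DWL triangle ½·44·96.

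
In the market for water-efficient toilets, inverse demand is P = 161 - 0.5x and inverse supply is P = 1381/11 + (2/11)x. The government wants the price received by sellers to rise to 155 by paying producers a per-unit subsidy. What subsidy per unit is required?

At a seller price of 155, quantity supplied is -690.5 + 5.5·155 = 162.
Buyers absorb 162 only when they pay Pb = 161 − 0.5·162 = 80.
s = Ps − Pb = 155 − 80 = 75.

Required subsidy s = 75 per unit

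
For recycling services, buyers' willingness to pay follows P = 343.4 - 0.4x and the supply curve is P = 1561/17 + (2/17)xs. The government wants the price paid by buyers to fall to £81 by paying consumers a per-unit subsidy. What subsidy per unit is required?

At a buyer price of 81, quantity demanded is 858.5 − 2.5·81 = 656.
Sellers supply 656 only when they receive Ps = 1561/17 + (2/17)·656 = 169.
s = Ps − Pb = 169 − 81 = 88.

Required subsidy s = £88 per unit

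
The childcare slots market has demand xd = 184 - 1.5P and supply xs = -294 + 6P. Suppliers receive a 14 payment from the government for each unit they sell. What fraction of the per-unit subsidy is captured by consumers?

Pre-subsidy: 184 - 1.5P = -294 + 6P gives P* = 956/15, x* = 88.4.
With the subsidy, sellers receive Ps = Pb + 14 for each unit, where Pb is the price buyers pay.
Supply in terms of Pb becomes xs = -294 + 6(Pb + 14) = -210 + 6Pb. Setting this equal to demand: 184 - 1.5Pb = -210 + 6Pb, so Pb = 788/15.
Sellers receive Ps = 788/15 + 14 = 998/15; x' = 184 − 1.5·(788/15) = 105.2.
Buyers' price falls by P* − Pb = 956/15 − 788/15 = 11.2; sellers' price rises by Ps − P* = 998/15 − 956/15 = 2.8.
So consumers capture 11.2/14 = 0.8 of each unit of subsidy.

Consumer share = 0.8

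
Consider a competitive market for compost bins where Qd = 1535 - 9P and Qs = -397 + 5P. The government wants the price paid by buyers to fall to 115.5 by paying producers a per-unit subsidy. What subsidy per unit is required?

Required subsidy s = 63 per unit

At a buyer price of 115.5, quantity demanded is 1535 − 9·115.5 = 495.5.
Sellers supply 495.5 only when they receive Ps with -397 + 5·Ps = 495.5, i.e. Ps = 178.5.
s = Ps − Pb = 178.5 − 115.5 = 63.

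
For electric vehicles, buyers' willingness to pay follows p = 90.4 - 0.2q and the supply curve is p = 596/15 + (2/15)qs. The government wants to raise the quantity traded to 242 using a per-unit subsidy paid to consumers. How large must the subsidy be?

At q = 242, from the demand curve buyers pay pb = 90.4 − 0.2·242 = 42; from the supply curve sellers need ps = 596/15 + (2/15)·242 = 72.
The subsidy must fill the gap: s = ps − pb = 72 − 42 = 30.

Required subsidy s = 30 per unit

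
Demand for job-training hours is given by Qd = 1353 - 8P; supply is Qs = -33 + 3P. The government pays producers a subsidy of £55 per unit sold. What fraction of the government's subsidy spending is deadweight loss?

DWL / government spending = 4/31

Pre-subsidy: 1353 - 8P = -33 + 3P gives P* = 126, Q* = 345.
With the subsidy, sellers receive Ps = Pb + 55 for each unit, where Pb is the price buyers pay.
Supply in terms of Pb becomes Qs = -33 + 3(Pb + 55) = 132 + 3Pb. Setting this equal to demand: 1353 - 8Pb = 132 + 3Pb, so Pb = 111.
Sellers receive Ps = 111 + 55 = 166; Q' = 1353 − 8·111 = 465.
ΔCS = ½(345 + 465)(126 − 111) = 6075; ΔPS = ½(345 + 465)(166 − 126) = 16200.
Government spending = 55 × 465 = 25575.
DWL = ½ × 55 × (465 − 345) = 3300; fraction = 3300 / 25575 = 4/31.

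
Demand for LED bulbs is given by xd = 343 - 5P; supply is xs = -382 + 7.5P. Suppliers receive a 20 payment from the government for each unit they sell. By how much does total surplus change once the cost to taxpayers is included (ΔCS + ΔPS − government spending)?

Pre-subsidy: 343 - 5P = -382 + 7.5P gives P* = 58, x* = 53.
With the subsidy, sellers receive Ps = Pb + 20 for each unit, where Pb is the price buyers pay.
Supply in terms of Pb becomes xs = -382 + 7.5(Pb + 20) = -232 + 7.5Pb. Setting this equal to demand: 343 - 5Pb = -232 + 7.5Pb, so Pb = 46.
Sellers receive Ps = 46 + 20 = 66; x' = 343 − 5·46 = 113.
ΔCS = ½(53 + 113)(58 − 46) = 996; ΔPS = ½(53 + 113)(66 − 58) = 664.
Government spending = 20 × 113 = 2260.
Net change = 996 + 664 − 2260 = -600. The loss equals the DWL triangle ½·20·60.

Net change in total surplus = -600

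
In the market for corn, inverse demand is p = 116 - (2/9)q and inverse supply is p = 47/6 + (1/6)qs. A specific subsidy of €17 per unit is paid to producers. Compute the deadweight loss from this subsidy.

Pre-subsidy: 116 - (2/9)q = 47/6 + (1/6)q gives q* = 1947/7 and p* = 1138/21.
With the subsidy, sellers receive ps = pb + 17 for each unit, where pb is the price buyers pay.
On the curves, pb = 116 - (2/9)q and ps = 47/6 + (1/6)q; the wedge ps − pb = 17 gives 47/6 + (1/6)q − (116 - (2/9)q) = 17, so q' = 2253/7.
Then pb = 116 − (2/9)·(2253/7) = 934/21 and ps = 47/6 + (1/6)·(2253/7) = 1291/21.
The subsidy expands output by 2253/7 − 1947/7 = 306/7 past the efficient level; on those units the gap between marginal cost and willingness to pay runs from 0 up to 17.
DWL = ½ × 17 × 306/7 = 2601/7.

Deadweight loss = 2601/7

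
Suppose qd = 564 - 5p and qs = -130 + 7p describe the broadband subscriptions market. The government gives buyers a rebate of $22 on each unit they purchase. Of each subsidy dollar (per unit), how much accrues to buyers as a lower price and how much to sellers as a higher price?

Buyers gain 77/6 per unit; sellers gain 55/6 per unit

Pre-subsidy: 564 - 5p = -130 + 7p gives p* = 347/6, q* = 1649/6.
With the rebate, buyers effectively pay pb = ps − 22, where ps is the price sellers receive.
Demand in terms of ps becomes qd = 564 − 5(ps − 22) = 674 - 5ps. Setting this equal to supply: 674 - 5ps = -130 + 7ps, so ps = 67.
Buyers pay pb = 67 − 22 = 45; q' = -130 + 7·67 = 339.
Buyers' price falls by p* − pb = 347/6 − 45 = 77/6; sellers' price rises by ps − p* = 67 − 347/6 = 55/6.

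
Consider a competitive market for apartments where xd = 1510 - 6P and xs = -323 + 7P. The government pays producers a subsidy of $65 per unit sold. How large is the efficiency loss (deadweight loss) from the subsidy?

Pre-subsidy: 1510 - 6P = -323 + 7P gives P* = 141, x* = 664.
With the subsidy, sellers receive Ps = Pb + 65 for each unit, where Pb is the price buyers pay.
Supply in terms of Pb becomes xs = -323 + 7(Pb + 65) = 132 + 7Pb. Setting this equal to demand: 1510 - 6Pb = 132 + 7Pb, so Pb = 106.
Sellers receive Ps = 106 + 65 = 171; x' = 1510 − 6·106 = 874.
The subsidy expands output by 874 − 664 = 210 past the efficient level; on those units the gap between marginal cost and willingness to pay runs from 0 up to 65.
DWL = ½ × 65 × 210 = 6825.

Deadweight loss = $6825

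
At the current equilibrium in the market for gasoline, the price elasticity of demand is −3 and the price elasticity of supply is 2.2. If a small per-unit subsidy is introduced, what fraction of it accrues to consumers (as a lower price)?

Consumer share = 11/26

For a small subsidy around the equilibrium, the benefit split depends on the relative slopes, which at a point are proportional to the elasticities.
Buyer share = εs/(εs + |εd|) = 2.2/(2.2 + 3) = 11/26; seller share = |εd|/(εs + |εd|) = 15/26.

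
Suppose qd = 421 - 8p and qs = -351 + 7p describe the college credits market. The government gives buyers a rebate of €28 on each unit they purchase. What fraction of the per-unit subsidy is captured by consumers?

Pre-subsidy: 421 - 8p = -351 + 7p gives p* = 772/15, q* = 139/15.
With the rebate, buyers effectively pay pb = ps − 28, where ps is the price sellers receive.
Demand in terms of ps becomes qd = 421 − 8(ps − 28) = 645 - 8ps. Setting this equal to supply: 645 - 8ps = -351 + 7ps, so ps = 66.4.
Buyers pay pb = 66.4 − 28 = 38.4; q' = -351 + 7·66.4 = 113.8.
Buyers' price falls by p* − pb = 772/15 − 38.4 = 196/15; sellers' price rises by ps − p* = 66.4 − 772/15 = 224/15.
So consumers capture (196/15)/28 = 7/15 of each unit of subsidy.

Consumer share = 7/15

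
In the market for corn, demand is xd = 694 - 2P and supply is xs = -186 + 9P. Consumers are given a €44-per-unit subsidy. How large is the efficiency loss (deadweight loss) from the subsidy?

Pre-subsidy: 694 - 2P = -186 + 9P gives P* = 80, x* = 534.
With the rebate, buyers effectively pay Pb = Ps − 44, where Ps is the price sellers receive.
Demand in terms of Ps becomes xd = 694 − 2(Ps − 44) = 782 - 2Ps. Setting this equal to supply: 782 - 2Ps = -186 + 9Ps, so Ps = 88.
Buyers pay Pb = 88 − 44 = 44; x' = -186 + 9·88 = 606.
The subsidy expands output by 606 − 534 = 72 past the efficient level; on those units the gap between marginal cost and willingness to pay runs from 0 up to 44.
DWL = ½ × 44 × 72 = 1584.

Deadweight loss = €1584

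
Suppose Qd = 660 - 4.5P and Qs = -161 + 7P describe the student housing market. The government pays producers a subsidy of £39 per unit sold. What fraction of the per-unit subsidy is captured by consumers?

Pre-subsidy: 660 - 4.5P = -161 + 7P gives P* = 1642/23, Q* = 7791/23.
With the subsidy, sellers receive Ps = Pb + 39 for each unit, where Pb is the price buyers pay.
Supply in terms of Pb becomes Qs = -161 + 7(Pb + 39) = 112 + 7Pb. Setting this equal to demand: 660 - 4.5Pb = 112 + 7Pb, so Pb = 1096/23.
Sellers receive Ps = 1096/23 + 39 = 1993/23; Q' = 660 − 4.5·(1096/23) = 10248/23.
Buyers' price falls by P* − Pb = 1642/23 − 1096/23 = 546/23; sellers' price rises by Ps − P* = 1993/23 − 1642/23 = 351/23.
So consumers capture (546/23)/39 = 14/23 of each unit of subsidy.

Consumer share = 14/23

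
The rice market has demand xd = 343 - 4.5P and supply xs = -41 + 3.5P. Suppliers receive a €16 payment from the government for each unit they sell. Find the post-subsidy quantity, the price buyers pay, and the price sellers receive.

Pre-subsidy: 343 - 4.5P = -41 + 3.5P gives P* = 48, x* = 127.
With the subsidy, sellers receive Ps = Pb + 16 for each unit, where Pb is the price buyers pay.
Supply in terms of Pb becomes xs = -41 + 3.5(Pb + 16) = 15 + 3.5Pb. Setting this equal to demand: 343 - 4.5Pb = 15 + 3.5Pb, so Pb = 41.
Sellers receive Ps = 41 + 16 = 57; x' = 343 − 4.5·41 = 158.5.

x' = 158.5; buyers pay €41; sellers receive €57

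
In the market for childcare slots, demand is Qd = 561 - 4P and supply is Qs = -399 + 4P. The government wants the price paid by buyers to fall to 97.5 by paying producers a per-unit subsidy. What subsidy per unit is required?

At a buyer price of 97.5, quantity demanded is 561 − 4·97.5 = 171.
Sellers supply 171 only when they receive Ps with -399 + 4·Ps = 171, i.e. Ps = 142.5.
s = Ps − Pb = 142.5 − 97.5 = 45.

Required subsidy s = 45 per unit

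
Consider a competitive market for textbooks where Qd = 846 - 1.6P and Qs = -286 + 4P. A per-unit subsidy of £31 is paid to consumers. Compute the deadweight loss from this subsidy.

Deadweight loss = 3844/7

Pre-subsidy: 846 - 1.6P = -286 + 4P gives P* = 1415/7, Q* = 3658/7.
With the rebate, buyers effectively pay Pb = Ps − 31, where Ps is the price sellers receive.
Demand in terms of Ps becomes Qd = 846 − 1.6(Ps − 31) = 895.6 - 1.6Ps. Setting this equal to supply: 895.6 - 1.6Ps = -286 + 4Ps, so Ps = 211.
Buyers pay Pb = 211 − 31 = 180; Q' = -286 + 4·211 = 558.
The subsidy expands output by 558 − 3658/7 = 248/7 past the efficient level; on those units the gap between marginal cost and willingness to pay runs from 0 up to 31.
DWL = ½ × 31 × 248/7 = 3844/7.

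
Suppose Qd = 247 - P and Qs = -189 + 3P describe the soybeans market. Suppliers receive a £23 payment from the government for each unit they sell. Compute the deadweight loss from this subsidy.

Deadweight loss = £198.375

Pre-subsidy: 247 - P = -189 + 3P gives P* = 109, Q* = 138.
With the subsidy, sellers receive Ps = Pb + 23 for each unit, where Pb is the price buyers pay.
Supply in terms of Pb becomes Qs = -189 + 3(Pb + 23) = -120 + 3Pb. Setting this equal to demand: 247 - Pb = -120 + 3Pb, so Pb = 91.75.
Sellers receive Ps = 91.75 + 23 = 114.75; Q' = 247 − 1·91.75 = 155.25.
The subsidy expands output by 155.25 − 138 = 17.25 past the efficient level; on those units the gap between marginal cost and willingness to pay runs from 0 up to 23.
DWL = ½ × 23 × 17.25 = 198.375.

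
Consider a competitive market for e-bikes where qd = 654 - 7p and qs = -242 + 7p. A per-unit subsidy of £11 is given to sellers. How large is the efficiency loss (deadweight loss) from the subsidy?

Pre-subsidy: 654 - 7p = -242 + 7p gives p* = 64, q* = 206.
With the subsidy, sellers receive ps = pb + 11 for each unit, where pb is the price buyers pay.
Supply in terms of pb becomes qs = -242 + 7(pb + 11) = -165 + 7pb. Setting this equal to demand: 654 - 7pb = -165 + 7pb, so pb = 58.5.
Sellers receive ps = 58.5 + 11 = 69.5; q' = 654 − 7·58.5 = 244.5.
The subsidy expands output by 244.5 − 206 = 38.5 past the efficient level; on those units the gap between marginal cost and willingness to pay runs from 0 up to 11.
DWL = ½ × 11 × 38.5 = 211.75.

Deadweight loss = £211.75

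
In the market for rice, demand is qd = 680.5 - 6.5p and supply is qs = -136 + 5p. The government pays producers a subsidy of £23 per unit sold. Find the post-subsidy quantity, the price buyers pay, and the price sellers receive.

Pre-subsidy: 680.5 - 6.5p = -136 + 5p gives p* = 71, q* = 219.
With the subsidy, sellers receive ps = pb + 23 for each unit, where pb is the price buyers pay.
Supply in terms of pb becomes qs = -136 + 5(pb + 23) = -21 + 5pb. Setting this equal to demand: 680.5 - 6.5pb = -21 + 5pb, so pb = 61.
Sellers receive ps = 61 + 23 = 84; q' = 680.5 − 6.5·61 = 284.

q' = 284; buyers pay £61; sellers receive £84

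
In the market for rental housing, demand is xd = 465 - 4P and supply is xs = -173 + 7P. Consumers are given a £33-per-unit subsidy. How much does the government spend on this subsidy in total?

Government cost = £10461

Pre-subsidy: 465 - 4P = -173 + 7P gives P* = 58, x* = 233.
With the rebate, buyers effectively pay Pb = Ps − 33, where Ps is the price sellers receive.
Demand in terms of Ps becomes xd = 465 − 4(Ps − 33) = 597 - 4Ps. Setting this equal to supply: 597 - 4Ps = -173 + 7Ps, so Ps = 70.
Buyers pay Pb = 70 − 33 = 37; x' = -173 + 7·70 = 317.
Government outlay = subsidy × quantity = 33 × 317 = 10461.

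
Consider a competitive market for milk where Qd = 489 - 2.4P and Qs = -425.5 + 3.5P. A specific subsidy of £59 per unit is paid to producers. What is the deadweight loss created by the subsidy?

Deadweight loss = £2478

Pre-subsidy: 489 - 2.4P = -425.5 + 3.5P gives P* = 155, Q* = 117.
With the subsidy, sellers receive Ps = Pb + 59 for each unit, where Pb is the price buyers pay.
Supply in terms of Pb becomes Qs = -425.5 + 3.5(Pb + 59) = -219 + 3.5Pb. Setting this equal to demand: 489 - 2.4Pb = -219 + 3.5Pb, so Pb = 120.
Sellers receive Ps = 120 + 59 = 179; Q' = 489 − 2.4·120 = 201.
The subsidy expands output by 201 − 117 = 84 past the efficient level; on those units the gap between marginal cost and willingness to pay runs from 0 up to 59.
DWL = ½ × 59 × 84 = 2478.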